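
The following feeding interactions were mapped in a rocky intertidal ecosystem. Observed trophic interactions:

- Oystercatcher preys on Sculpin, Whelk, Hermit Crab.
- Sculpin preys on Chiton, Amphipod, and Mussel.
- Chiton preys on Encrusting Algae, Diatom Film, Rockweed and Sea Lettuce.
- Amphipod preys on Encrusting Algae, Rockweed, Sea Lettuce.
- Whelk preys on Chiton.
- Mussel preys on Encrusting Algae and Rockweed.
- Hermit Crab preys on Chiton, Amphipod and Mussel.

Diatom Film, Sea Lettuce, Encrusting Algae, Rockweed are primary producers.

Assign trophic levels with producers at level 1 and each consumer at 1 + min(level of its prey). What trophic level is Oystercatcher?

Diatom Film is a producer → level 1.
Chiton eats Diatom Film → level 2.
Whelk eats Chiton → level 3.
Oystercatcher eats Whelk → level 4.
No prey of Oystercatcher is below level 3, so 4 is the minimum.

Trophic level 4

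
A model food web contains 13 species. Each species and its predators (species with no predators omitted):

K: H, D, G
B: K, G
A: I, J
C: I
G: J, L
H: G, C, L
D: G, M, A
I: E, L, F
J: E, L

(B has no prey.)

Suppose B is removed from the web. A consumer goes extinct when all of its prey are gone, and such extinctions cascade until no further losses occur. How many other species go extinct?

Remove B.
Round 1: K (all prey gone) → extinct.
Round 2: H (all prey gone), D (all prey gone) → extinct.
Round 3: G (all prey gone), M (all prey gone), A (all prey gone), C (all prey gone) → extinct.
Round 4: I (all prey gone), J (all prey gone) → extinct.
Round 5: E (all prey gone), L (all prey gone), F (all prey gone) → extinct.
No further losses. Total secondary extinctions: 12.

12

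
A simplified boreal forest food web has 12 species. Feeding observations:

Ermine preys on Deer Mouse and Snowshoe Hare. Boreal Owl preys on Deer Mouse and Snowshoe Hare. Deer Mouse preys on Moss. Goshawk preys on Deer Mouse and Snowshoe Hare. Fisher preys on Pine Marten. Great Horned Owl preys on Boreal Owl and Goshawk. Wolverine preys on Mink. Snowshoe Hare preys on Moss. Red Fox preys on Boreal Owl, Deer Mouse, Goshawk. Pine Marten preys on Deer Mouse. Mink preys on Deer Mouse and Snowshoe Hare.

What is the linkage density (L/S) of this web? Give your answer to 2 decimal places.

There are L = 18 links among S = 12 species.
L/S = 18/12 = 1.5000 ≈ 1.50.

L/S = 1.50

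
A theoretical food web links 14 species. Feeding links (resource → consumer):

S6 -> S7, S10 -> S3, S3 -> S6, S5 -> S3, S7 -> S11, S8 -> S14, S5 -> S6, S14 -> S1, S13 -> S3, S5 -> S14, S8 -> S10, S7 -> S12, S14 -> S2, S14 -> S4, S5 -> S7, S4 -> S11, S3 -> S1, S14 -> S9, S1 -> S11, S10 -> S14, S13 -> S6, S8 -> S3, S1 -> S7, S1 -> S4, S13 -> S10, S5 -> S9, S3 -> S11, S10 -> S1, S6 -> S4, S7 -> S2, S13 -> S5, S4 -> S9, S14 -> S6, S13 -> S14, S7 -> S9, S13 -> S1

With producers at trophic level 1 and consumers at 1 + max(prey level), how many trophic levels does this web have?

6

Producers (level 1): S8, S13.
S8 → S10 → S3 → S1 → S7 → S11 gives S11 level 6.
No species has a prey at level 6, so no species reaches level 7.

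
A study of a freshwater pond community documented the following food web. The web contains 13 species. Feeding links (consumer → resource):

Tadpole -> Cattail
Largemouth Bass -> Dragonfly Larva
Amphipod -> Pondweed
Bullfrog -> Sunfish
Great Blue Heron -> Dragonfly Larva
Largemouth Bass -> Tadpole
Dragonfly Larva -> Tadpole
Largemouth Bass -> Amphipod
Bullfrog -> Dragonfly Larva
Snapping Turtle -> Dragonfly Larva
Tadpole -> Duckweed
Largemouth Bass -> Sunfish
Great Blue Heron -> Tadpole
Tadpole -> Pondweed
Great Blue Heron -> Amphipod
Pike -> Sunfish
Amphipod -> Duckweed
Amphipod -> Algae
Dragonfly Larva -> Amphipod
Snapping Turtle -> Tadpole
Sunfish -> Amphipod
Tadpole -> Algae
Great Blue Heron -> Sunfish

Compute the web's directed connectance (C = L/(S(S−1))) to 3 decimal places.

The web has S = 13 species and L = 23 feeding links.
C = L / (S(S−1)) = 23 / 156 = 0.1474 ≈ 0.147.

C = 0.147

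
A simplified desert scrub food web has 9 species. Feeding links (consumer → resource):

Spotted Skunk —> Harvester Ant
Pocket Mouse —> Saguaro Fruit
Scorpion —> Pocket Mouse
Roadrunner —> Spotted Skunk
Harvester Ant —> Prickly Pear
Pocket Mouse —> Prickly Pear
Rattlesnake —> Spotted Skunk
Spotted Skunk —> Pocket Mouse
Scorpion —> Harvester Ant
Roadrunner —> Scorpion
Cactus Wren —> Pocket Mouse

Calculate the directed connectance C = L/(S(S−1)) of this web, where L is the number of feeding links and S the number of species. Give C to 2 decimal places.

The web has S = 9 species and L = 11 feeding links.
C = L / (S(S−1)) = 11 / 72 = 0.1528 ≈ 0.15.

C = 0.15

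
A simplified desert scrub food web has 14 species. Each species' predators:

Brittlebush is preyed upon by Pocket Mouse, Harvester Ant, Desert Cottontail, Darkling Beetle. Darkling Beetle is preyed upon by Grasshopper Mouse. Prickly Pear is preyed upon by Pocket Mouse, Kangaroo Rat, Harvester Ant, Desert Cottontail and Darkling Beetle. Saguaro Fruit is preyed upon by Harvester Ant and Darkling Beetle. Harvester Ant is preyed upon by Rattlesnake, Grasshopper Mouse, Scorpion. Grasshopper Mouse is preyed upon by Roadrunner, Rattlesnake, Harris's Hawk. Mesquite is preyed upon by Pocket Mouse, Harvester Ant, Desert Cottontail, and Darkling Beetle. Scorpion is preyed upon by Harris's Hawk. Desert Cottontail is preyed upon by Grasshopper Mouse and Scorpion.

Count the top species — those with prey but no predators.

Top species (has prey, but nothing eats it): Pocket Mouse, Kangaroo Rat, Rattlesnake, Roadrunner, Harris's Hawk.
Count: 5.

5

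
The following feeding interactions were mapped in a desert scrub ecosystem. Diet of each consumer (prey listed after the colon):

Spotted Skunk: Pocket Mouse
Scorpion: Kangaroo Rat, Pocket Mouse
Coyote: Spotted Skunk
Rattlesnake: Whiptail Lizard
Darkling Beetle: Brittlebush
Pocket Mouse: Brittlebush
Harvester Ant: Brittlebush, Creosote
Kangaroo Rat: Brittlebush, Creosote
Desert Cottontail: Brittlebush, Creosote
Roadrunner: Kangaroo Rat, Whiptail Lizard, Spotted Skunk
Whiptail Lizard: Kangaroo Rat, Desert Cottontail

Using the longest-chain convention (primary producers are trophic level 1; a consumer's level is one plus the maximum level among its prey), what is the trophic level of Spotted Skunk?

Brittlebush is a producer → level 1.
Pocket Mouse eats Brittlebush → level 2.
Spotted Skunk eats Pocket Mouse → level 3.

Trophic level 3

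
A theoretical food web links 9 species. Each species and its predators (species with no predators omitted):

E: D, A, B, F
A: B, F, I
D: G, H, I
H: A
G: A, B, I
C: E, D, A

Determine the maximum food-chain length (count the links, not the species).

One longest chain: C → E → D → G → A → B.
It has 6 species and 5 links.

5 links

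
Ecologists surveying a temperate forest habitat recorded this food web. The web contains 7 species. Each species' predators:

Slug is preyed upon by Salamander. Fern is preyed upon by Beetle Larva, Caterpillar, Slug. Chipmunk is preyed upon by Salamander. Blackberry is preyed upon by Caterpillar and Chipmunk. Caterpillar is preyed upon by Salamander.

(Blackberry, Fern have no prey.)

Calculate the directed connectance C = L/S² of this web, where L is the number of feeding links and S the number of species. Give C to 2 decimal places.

C = 0.16

The web has S = 7 species and L = 8 feeding links.
C = L / S² = 8 / 49 = 0.1633 ≈ 0.16.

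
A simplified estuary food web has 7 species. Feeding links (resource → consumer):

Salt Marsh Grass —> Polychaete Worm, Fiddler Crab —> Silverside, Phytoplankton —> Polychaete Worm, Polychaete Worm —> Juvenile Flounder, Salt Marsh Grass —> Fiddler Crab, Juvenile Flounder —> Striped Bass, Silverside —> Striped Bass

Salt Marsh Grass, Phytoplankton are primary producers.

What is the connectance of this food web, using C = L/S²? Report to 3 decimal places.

C = 0.143

The web has S = 7 species and L = 7 feeding links.
C = L / S² = 7 / 49 = 0.1429 ≈ 0.143.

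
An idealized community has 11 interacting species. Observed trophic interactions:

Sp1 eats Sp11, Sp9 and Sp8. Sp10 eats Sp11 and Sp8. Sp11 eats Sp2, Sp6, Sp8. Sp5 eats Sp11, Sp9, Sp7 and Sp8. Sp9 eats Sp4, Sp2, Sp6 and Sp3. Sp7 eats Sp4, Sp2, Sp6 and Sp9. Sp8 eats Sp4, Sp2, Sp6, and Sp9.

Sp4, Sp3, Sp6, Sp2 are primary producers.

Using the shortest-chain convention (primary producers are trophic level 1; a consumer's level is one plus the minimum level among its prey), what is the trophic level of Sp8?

Trophic level 2

Sp4 is a producer → level 1.
Sp8 eats Sp4 → level 2.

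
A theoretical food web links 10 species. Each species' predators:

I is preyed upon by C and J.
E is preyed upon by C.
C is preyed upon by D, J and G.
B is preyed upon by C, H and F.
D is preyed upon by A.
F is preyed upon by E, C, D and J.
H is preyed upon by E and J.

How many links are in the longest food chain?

5 links

One longest chain: B → H → E → C → D → A.
It has 6 species and 5 links.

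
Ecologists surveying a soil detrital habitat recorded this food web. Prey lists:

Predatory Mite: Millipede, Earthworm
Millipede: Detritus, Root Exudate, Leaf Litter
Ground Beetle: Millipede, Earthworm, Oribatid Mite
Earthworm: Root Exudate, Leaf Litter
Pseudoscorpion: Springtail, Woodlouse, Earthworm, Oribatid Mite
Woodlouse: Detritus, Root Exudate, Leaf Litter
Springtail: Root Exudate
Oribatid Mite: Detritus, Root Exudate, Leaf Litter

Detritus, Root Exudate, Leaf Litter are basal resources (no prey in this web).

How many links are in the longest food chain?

2 links

One longest chain: Detritus → Millipede → Predatory Mite.
It has 3 species and 2 links.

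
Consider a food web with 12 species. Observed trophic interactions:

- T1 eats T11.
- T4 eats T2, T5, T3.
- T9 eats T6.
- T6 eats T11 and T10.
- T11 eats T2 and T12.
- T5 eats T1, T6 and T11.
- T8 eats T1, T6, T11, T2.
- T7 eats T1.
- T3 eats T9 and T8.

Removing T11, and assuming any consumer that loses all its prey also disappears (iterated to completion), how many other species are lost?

2

Remove T11.
Round 1: T1 (all prey gone) → extinct.
Round 2: T7 (all prey gone) → extinct.
No further losses. Total secondary extinctions: 2.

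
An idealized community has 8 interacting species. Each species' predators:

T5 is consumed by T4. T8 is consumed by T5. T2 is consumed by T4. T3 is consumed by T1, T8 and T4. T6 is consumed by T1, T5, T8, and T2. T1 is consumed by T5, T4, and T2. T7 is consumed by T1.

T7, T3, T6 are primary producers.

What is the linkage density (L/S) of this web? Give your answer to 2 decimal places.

There are L = 14 links among S = 8 species.
L/S = 14/8 = 1.7500 ≈ 1.75.

L/S = 1.75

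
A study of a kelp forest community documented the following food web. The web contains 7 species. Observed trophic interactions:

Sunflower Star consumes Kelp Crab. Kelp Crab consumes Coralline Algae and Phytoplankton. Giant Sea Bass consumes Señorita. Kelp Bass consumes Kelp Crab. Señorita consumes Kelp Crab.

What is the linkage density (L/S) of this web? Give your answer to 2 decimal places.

L/S = 0.86

There are L = 6 links among S = 7 species.
L/S = 6/7 = 0.8571 ≈ 0.86.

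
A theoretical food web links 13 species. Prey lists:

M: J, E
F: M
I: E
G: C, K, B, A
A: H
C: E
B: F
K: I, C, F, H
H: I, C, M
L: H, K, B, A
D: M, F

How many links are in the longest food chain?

4 links

One longest chain: J → M → F → B → L.
It has 5 species and 4 links.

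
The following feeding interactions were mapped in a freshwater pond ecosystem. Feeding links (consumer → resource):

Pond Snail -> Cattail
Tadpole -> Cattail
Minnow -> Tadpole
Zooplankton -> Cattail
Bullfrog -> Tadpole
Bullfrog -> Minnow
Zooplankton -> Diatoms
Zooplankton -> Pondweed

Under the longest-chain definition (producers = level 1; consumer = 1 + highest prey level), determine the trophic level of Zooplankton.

Trophic level 2

Cattail is a producer → level 1.
Zooplankton eats Cattail (level 1); other prey at levels: Pondweed 1, Diatoms 1 → level 2.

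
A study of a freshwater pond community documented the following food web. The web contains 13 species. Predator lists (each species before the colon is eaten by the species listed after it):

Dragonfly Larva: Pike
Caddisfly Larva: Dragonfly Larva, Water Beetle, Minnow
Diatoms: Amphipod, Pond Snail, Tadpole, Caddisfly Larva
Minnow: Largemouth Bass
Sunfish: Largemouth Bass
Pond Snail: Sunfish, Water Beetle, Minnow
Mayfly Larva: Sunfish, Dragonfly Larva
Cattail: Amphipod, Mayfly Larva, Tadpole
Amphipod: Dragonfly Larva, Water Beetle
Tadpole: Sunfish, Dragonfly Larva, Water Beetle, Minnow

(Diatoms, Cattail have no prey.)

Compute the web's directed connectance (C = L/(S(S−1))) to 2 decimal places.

The web has S = 13 species and L = 24 feeding links.
C = L / (S(S−1)) = 24 / 156 = 0.1538 ≈ 0.15.

C = 0.15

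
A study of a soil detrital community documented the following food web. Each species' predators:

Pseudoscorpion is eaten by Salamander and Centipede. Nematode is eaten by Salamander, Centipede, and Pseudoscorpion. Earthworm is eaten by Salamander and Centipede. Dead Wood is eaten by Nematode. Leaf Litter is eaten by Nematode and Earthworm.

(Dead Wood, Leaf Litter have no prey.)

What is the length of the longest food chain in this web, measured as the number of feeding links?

One longest chain: Dead Wood → Nematode → Pseudoscorpion → Centipede.
It has 4 species and 3 links.

3 links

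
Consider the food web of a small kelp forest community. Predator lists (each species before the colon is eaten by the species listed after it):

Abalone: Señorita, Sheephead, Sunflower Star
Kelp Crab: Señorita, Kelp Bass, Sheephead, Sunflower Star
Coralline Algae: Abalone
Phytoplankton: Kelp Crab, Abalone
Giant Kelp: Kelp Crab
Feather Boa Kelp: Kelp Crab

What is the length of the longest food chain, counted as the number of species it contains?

One longest chain: Feather Boa Kelp → Kelp Crab → Señorita.
It has 3 species and 2 links.

3 species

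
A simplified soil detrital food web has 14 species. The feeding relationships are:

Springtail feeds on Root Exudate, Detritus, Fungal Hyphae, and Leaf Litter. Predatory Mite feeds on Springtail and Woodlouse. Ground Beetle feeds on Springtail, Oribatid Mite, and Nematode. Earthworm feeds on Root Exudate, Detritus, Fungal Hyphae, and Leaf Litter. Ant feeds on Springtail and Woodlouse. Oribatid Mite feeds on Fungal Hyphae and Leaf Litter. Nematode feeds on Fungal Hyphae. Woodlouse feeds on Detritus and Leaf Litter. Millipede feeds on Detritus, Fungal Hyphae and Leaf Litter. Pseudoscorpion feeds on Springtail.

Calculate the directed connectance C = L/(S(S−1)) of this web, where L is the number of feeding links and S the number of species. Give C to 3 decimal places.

The web has S = 14 species and L = 24 feeding links.
C = L / (S(S−1)) = 24 / 182 = 0.1319 ≈ 0.132.

C = 0.132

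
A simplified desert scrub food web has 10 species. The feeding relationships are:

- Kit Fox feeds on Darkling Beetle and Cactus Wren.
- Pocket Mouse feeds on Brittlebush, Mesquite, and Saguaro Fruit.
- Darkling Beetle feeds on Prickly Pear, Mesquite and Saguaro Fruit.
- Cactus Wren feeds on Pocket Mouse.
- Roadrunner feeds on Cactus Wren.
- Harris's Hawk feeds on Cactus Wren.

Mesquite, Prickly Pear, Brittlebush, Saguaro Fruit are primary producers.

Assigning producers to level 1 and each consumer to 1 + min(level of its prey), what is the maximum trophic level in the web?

Producers (level 1): Mesquite, Prickly Pear, Brittlebush, Saguaro Fruit.
Following each consumer down to its lowest-level prey: Mesquite → Pocket Mouse → Cactus Wren → Harris's Hawk (levels 1 through 4).
All prey of Harris's Hawk (Cactus Wren 3) are at level 3 or above, so Harris's Hawk is at level 1 + 3 = 4.
Every consumer has at least one prey at level 3 or below, so none exceeds level 4.

4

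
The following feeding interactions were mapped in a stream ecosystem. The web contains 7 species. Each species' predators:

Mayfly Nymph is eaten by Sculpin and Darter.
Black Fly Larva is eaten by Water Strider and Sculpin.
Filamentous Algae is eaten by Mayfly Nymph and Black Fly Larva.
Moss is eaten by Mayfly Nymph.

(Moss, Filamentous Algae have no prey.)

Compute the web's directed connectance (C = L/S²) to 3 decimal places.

C = 0.143

The web has S = 7 species and L = 7 feeding links.
C = L / S² = 7 / 49 = 0.1429 ≈ 0.143.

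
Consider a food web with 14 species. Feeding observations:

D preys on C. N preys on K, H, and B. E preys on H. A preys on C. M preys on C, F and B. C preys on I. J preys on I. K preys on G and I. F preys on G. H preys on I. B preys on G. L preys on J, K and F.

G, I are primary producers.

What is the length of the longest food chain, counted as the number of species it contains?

3 species

One longest chain: G → K → L.
It has 3 species and 2 links.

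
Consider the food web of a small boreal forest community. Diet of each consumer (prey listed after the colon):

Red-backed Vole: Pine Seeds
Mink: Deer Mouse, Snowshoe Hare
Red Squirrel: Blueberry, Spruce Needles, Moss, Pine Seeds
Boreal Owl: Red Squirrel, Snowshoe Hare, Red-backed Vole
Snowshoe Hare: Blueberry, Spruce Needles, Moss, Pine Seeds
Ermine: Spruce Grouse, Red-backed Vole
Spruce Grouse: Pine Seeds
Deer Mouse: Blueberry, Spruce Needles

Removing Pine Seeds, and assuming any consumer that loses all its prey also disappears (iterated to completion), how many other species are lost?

3

Remove Pine Seeds.
Round 1: Spruce Grouse (all prey gone), Red-backed Vole (all prey gone) → extinct.
Round 2: Ermine (all prey gone) → extinct.
No further losses. Total secondary extinctions: 3.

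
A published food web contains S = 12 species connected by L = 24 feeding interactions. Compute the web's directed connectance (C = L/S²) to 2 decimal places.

C = 0.17

The web has S = 12 species and L = 24 feeding links.
C = L / S² = 24 / 144 = 0.1667 ≈ 0.17.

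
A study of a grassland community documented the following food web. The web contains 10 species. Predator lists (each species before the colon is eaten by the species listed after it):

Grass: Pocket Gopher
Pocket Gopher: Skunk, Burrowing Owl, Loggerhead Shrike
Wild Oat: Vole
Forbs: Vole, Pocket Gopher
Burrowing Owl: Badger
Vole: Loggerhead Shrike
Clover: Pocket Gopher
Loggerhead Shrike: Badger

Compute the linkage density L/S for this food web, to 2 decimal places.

There are L = 11 links among S = 10 species.
L/S = 11/10 = 1.1000 ≈ 1.10.

L/S = 1.10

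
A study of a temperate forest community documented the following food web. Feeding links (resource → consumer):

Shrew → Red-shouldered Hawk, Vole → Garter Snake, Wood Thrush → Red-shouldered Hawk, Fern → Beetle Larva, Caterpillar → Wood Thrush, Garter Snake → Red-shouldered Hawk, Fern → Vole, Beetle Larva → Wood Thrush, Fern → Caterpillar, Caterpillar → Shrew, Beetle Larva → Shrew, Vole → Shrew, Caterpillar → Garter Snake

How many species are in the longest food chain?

4 species

One longest chain: Fern → Beetle Larva → Wood Thrush → Red-shouldered Hawk.
It has 4 species and 3 links.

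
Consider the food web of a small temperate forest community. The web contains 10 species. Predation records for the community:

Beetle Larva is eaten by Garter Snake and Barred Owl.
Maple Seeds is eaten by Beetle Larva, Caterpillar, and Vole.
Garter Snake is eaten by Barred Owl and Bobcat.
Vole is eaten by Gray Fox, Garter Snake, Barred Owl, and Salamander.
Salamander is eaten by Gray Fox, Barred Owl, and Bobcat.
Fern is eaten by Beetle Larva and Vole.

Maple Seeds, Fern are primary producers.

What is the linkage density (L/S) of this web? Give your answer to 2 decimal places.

There are L = 16 links among S = 10 species.
L/S = 16/10 = 1.6000 ≈ 1.60.

L/S = 1.60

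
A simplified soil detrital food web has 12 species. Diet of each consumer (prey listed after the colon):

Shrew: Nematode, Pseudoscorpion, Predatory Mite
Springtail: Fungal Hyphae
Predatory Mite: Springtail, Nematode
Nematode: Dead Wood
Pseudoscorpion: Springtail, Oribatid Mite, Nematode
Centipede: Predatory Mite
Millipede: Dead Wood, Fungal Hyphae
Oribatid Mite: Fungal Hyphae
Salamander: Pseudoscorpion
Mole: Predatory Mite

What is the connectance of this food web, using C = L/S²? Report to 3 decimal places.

The web has S = 12 species and L = 16 feeding links.
C = L / S² = 16 / 144 = 0.1111 ≈ 0.111.

C = 0.111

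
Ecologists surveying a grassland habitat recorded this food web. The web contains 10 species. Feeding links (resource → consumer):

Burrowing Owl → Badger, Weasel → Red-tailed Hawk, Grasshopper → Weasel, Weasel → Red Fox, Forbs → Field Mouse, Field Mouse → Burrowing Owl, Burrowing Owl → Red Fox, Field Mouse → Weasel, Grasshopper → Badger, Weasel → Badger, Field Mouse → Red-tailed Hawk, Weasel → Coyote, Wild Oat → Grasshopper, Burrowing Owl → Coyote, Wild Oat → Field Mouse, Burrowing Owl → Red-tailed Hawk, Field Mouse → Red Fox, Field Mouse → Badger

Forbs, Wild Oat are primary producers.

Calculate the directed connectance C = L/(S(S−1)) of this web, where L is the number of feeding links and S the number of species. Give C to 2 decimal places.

The web has S = 10 species and L = 18 feeding links.
C = L / (S(S−1)) = 18 / 90 = 0.2000 ≈ 0.20.

C = 0.20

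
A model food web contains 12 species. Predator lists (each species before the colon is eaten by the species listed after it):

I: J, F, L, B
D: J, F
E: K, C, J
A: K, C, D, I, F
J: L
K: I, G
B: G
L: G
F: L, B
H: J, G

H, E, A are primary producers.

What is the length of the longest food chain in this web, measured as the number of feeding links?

5 links

One longest chain: E → K → I → F → L → G.
It has 6 species and 5 links.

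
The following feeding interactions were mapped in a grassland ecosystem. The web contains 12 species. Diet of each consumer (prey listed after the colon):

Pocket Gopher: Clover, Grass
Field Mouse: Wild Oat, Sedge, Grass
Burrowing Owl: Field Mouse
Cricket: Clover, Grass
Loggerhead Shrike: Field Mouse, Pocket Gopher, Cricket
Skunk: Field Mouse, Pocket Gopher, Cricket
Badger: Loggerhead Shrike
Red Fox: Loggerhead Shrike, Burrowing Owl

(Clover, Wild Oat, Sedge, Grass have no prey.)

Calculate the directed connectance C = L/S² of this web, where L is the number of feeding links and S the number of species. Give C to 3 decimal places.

C = 0.118

The web has S = 12 species and L = 17 feeding links.
C = L / S² = 17 / 144 = 0.1181 ≈ 0.118.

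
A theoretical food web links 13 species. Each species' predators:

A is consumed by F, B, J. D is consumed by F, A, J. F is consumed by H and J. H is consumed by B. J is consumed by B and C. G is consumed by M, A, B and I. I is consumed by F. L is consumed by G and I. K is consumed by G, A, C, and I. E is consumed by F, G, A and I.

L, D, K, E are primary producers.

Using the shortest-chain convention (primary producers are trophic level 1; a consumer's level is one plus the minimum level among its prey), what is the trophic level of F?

D is a producer → level 1.
F eats D → level 2.

Trophic level 2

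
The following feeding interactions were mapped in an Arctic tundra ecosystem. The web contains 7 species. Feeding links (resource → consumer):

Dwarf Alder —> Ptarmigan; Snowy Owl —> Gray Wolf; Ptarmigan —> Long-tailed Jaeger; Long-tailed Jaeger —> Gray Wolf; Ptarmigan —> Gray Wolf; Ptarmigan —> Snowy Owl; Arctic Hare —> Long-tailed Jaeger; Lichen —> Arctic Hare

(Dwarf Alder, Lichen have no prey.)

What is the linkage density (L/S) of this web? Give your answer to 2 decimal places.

L/S = 1.14

There are L = 8 links among S = 7 species.
L/S = 8/7 = 1.1429 ≈ 1.14.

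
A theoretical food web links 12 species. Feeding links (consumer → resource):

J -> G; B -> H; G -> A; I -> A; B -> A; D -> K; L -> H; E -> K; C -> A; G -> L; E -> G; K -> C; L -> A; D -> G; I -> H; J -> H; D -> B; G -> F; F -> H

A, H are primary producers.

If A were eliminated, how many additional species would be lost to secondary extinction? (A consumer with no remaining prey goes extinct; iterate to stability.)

2

Remove A.
Round 1: C (all prey gone) → extinct.
Round 2: K (all prey gone) → extinct.
No further losses. Total secondary extinctions: 2.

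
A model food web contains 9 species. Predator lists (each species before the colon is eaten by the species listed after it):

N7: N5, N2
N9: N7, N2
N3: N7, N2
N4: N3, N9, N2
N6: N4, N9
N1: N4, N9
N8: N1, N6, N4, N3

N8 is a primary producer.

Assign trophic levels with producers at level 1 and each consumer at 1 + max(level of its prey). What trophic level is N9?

N8 is a producer → level 1.
N1 eats N8 → level 2.
N4 eats N1 (level 2); other prey at levels: N8 1, N6 2 → level 3.
N9 eats N4 (level 3); other prey at levels: N1 2, N6 2 → level 4.

Trophic level 4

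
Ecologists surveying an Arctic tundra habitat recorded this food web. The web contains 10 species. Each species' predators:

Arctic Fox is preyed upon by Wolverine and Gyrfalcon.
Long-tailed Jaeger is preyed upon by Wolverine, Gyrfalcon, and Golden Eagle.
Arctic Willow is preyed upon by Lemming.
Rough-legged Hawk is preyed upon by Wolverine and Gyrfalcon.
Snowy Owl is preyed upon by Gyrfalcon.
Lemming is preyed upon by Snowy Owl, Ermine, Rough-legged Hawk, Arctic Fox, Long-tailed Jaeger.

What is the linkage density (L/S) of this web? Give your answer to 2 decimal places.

L/S = 1.40

There are L = 14 links among S = 10 species.
L/S = 14/10 = 1.4000 ≈ 1.40.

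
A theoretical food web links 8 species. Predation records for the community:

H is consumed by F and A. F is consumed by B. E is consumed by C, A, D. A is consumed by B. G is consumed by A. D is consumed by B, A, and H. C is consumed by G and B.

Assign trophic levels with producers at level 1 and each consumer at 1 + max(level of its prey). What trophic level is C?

E is a producer → level 1.
C eats E → level 2.

Trophic level 2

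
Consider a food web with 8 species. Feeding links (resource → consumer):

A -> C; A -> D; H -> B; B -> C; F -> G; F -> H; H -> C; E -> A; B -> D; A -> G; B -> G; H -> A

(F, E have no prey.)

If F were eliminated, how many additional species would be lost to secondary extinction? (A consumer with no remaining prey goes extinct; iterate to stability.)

Remove F.
Round 1: H (all prey gone) → extinct.
Round 2: B (all prey gone) → extinct.
No further losses. Total secondary extinctions: 2.

2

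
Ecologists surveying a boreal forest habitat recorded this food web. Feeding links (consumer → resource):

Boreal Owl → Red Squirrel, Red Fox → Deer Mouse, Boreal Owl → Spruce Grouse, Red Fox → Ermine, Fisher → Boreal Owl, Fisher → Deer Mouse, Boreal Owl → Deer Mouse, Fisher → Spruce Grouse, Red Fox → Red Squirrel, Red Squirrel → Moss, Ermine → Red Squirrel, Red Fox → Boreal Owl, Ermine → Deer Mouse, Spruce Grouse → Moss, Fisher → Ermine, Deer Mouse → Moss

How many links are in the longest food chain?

One longest chain: Moss → Red Squirrel → Ermine → Fisher.
It has 4 species and 3 links.

3 links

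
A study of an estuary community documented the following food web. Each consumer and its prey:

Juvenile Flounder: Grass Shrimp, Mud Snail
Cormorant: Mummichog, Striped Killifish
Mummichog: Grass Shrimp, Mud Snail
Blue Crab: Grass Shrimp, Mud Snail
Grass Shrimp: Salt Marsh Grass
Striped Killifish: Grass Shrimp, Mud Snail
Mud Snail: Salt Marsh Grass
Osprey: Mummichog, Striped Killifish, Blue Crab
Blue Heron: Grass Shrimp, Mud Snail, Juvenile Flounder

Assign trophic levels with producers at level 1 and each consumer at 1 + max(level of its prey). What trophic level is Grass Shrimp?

Salt Marsh Grass is a producer → level 1.
Grass Shrimp eats Salt Marsh Grass → level 2.

Trophic level 2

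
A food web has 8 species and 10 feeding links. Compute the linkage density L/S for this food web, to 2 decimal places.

L/S = 1.25

There are L = 10 links among S = 8 species.
L/S = 10/8 = 1.2500 ≈ 1.25.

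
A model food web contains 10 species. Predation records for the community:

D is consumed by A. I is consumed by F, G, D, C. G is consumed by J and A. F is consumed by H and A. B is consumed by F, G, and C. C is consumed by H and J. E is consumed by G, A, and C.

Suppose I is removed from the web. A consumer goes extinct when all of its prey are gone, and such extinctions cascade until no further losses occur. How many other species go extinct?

Remove I.
Round 1: D (all prey gone) → extinct.
No further losses. Total secondary extinctions: 1.

1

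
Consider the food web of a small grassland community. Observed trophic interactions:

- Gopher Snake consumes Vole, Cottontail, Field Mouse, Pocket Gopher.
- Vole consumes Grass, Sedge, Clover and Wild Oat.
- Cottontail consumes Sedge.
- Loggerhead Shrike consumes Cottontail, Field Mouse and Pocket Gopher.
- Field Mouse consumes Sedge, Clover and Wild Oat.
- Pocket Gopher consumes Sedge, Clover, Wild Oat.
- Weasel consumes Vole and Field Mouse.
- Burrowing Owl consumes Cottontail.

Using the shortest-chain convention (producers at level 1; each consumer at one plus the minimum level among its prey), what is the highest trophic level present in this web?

3

Producers (level 1): Grass, Sedge, Clover, Wild Oat.
Following each consumer down to its lowest-level prey: Sedge → Field Mouse → Gopher Snake (levels 1 through 3).
All prey of Gopher Snake (Field Mouse 2, Cottontail 2, Pocket Gopher 2, Vole 2) are at level 2 or above, so Gopher Snake is at level 1 + 2 = 3.
Every consumer has at least one prey at level 2 or below, so none exceeds level 3.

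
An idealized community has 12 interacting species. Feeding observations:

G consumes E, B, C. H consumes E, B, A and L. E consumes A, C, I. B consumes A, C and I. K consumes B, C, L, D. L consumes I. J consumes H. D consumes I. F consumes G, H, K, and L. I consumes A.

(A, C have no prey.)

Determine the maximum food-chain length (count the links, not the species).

4 links

One longest chain: A → I → B → H → F.
It has 5 species and 4 links.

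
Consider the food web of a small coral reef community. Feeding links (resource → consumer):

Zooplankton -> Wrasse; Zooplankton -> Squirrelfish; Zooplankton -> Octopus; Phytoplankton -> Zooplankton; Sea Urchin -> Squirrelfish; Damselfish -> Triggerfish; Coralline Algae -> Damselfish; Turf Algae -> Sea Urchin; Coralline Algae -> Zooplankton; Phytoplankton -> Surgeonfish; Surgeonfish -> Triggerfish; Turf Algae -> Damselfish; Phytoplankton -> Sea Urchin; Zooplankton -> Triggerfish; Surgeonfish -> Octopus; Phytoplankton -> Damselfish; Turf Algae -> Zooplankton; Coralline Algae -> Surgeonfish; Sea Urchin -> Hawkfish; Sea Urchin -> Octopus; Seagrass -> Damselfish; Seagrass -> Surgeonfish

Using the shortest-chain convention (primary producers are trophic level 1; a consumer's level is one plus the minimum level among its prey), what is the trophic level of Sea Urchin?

Trophic level 2

Turf Algae is a producer → level 1.
Sea Urchin eats Turf Algae → level 2.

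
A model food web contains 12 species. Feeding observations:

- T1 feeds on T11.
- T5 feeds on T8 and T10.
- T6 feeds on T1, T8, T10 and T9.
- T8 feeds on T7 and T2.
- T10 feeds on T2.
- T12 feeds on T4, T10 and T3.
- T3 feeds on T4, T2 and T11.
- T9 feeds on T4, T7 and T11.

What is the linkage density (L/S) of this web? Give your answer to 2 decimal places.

There are L = 19 links among S = 12 species.
L/S = 19/12 = 1.5833 ≈ 1.58.

L/S = 1.58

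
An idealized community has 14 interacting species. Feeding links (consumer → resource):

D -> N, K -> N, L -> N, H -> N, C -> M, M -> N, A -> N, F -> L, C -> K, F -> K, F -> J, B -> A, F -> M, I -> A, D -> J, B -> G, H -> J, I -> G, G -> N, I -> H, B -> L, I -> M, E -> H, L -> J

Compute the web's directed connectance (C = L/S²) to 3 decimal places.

C = 0.122

The web has S = 14 species and L = 24 feeding links.
C = L / S² = 24 / 196 = 0.1224 ≈ 0.122.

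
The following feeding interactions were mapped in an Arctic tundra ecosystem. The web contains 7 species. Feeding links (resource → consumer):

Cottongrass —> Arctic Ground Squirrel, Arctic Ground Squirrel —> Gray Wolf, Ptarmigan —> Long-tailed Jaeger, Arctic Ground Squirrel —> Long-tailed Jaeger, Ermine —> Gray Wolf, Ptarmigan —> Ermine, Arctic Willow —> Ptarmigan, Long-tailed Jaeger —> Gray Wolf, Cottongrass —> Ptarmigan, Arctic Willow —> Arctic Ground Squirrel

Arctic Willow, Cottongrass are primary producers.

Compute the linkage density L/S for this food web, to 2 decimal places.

There are L = 10 links among S = 7 species.
L/S = 10/7 = 1.4286 ≈ 1.43.

L/S = 1.43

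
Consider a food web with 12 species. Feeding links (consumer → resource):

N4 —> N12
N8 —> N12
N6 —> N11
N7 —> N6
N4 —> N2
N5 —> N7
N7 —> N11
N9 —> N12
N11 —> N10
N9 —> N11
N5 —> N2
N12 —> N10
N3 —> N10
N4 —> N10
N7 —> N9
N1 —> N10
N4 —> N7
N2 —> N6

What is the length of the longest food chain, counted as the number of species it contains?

One longest chain: N10 → N11 → N6 → N7 → N4.
It has 5 species and 4 links.

5 species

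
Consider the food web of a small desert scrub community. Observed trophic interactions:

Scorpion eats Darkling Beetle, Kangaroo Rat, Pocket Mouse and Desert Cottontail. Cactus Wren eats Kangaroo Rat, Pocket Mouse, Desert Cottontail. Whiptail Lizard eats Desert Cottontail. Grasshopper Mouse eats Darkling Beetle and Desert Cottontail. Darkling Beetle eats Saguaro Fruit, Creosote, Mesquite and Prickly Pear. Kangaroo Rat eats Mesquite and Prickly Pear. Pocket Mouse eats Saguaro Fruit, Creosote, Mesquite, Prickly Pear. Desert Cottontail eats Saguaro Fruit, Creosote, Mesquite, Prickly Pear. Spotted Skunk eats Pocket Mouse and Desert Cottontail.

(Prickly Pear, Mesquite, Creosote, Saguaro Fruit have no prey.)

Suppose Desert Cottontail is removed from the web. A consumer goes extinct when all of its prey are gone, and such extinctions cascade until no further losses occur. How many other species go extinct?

1

Remove Desert Cottontail.
Round 1: Whiptail Lizard (all prey gone) → extinct.
No further losses. Total secondary extinctions: 1.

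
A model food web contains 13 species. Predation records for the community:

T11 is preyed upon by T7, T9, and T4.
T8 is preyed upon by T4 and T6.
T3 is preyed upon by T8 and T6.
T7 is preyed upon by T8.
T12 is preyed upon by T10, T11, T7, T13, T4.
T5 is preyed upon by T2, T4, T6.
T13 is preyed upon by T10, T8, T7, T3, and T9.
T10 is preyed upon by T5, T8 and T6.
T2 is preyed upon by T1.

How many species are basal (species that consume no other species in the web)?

Basal species (no prey listed): T12.
Count: 1.

1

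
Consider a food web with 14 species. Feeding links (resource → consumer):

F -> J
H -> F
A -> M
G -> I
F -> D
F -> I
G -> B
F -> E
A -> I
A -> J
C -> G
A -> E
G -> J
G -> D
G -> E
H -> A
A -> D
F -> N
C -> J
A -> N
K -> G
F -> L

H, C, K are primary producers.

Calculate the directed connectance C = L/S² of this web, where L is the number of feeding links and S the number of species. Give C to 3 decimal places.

C = 0.112

The web has S = 14 species and L = 22 feeding links.
C = L / S² = 22 / 196 = 0.1122 ≈ 0.112.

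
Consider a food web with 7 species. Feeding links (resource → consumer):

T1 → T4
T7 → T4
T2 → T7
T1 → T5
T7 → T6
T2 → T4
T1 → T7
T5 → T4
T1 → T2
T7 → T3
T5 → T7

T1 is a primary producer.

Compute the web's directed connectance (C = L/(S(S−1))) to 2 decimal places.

The web has S = 7 species and L = 11 feeding links.
C = L / (S(S−1)) = 11 / 42 = 0.2619 ≈ 0.26.

C = 0.26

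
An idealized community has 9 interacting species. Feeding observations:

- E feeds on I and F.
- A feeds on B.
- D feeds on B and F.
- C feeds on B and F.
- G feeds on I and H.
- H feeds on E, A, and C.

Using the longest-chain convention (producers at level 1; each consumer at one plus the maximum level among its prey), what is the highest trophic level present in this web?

4

Producers (level 1): B, I, F.
I → E → H → G gives G level 4.
No species has a prey at level 4, so no species reaches level 5.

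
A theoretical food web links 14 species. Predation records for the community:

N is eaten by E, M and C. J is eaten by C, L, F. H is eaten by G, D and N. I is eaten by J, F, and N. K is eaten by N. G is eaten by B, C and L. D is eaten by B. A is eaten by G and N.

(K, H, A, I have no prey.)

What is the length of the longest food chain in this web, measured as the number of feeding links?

2 links

One longest chain: K → N → M.
It has 3 species and 2 links.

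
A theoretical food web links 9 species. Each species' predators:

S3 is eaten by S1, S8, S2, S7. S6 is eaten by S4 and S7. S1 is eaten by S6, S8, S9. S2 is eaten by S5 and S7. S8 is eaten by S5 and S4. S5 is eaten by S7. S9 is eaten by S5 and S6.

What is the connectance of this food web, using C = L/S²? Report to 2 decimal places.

The web has S = 9 species and L = 16 feeding links.
C = L / S² = 16 / 81 = 0.1975 ≈ 0.20.

C = 0.20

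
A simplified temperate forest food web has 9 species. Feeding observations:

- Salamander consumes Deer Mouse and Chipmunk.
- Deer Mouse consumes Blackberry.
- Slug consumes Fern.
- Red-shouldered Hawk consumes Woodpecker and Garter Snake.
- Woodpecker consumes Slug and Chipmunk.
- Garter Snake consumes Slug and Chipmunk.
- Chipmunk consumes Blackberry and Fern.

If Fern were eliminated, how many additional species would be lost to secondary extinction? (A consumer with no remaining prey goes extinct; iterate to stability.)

Remove Fern.
Round 1: Slug (all prey gone) → extinct.
No further losses. Total secondary extinctions: 1.

1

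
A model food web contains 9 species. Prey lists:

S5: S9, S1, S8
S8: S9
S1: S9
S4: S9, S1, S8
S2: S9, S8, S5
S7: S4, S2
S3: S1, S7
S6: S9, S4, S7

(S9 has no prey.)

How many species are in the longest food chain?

One longest chain: S9 → S1 → S5 → S2 → S7 → S3.
It has 6 species and 5 links.

6 species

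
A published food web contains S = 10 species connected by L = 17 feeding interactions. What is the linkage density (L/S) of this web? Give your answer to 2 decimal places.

There are L = 17 links among S = 10 species.
L/S = 17/10 = 1.7000 ≈ 1.70.

L/S = 1.70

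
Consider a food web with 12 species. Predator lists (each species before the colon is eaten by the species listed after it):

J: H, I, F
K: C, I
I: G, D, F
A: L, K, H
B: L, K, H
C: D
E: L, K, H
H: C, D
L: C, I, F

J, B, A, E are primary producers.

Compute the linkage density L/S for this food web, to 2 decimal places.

There are L = 23 links among S = 12 species.
L/S = 23/12 = 1.9167 ≈ 1.92.

L/S = 1.92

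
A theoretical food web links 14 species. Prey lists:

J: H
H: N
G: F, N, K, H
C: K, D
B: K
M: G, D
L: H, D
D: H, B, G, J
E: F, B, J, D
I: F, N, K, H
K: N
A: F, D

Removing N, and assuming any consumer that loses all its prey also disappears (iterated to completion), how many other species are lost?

4

Remove N.
Round 1: K (all prey gone), H (all prey gone) → extinct.
Round 2: B (all prey gone), J (all prey gone) → extinct.
No further losses. Total secondary extinctions: 4.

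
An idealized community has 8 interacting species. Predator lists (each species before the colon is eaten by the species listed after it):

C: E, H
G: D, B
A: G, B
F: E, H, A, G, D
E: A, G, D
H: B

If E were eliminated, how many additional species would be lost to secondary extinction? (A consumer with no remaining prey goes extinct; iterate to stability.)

0

Remove E.
Every predator of it retains at least one other prey: A still has F; G still has F, A; D still has F, G.
No consumer loses all prey, so no secondary extinctions occur.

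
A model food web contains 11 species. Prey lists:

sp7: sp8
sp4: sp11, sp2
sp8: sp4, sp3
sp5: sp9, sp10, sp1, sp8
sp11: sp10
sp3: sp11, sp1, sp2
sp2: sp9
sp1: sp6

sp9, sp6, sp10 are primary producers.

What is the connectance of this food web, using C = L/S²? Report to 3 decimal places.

C = 0.124

The web has S = 11 species and L = 15 feeding links.
C = L / S² = 15 / 121 = 0.1240 ≈ 0.124.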